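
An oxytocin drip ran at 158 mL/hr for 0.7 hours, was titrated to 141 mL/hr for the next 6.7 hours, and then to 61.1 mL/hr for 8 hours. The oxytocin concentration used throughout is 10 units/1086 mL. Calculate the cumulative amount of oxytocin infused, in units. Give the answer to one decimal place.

Concentration = 10 units ÷ 1086 mL = 0.009208103 units/mL
Stage 1: 158 mL/hr × 0.7 hr = 110.6 mL → 110.6 mL × 0.009208103 units/mL = 1.018416 units
Stage 2: 141 mL/hr × 6.7 hr = 944.7 mL → 944.7 mL × 0.009208103 units/mL = 8.698895 units
Stage 3: 61.1 mL/hr × 8 hr = 488.8 mL → 488.8 mL × 0.009208103 units/mL = 4.500921 units
Total = 1.018416 + 8.698895 + 4.500921 = 14.21823 units

14.2 units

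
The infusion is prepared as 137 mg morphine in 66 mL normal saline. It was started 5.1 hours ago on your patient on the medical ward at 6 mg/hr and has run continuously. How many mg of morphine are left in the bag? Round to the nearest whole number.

Concentration = 137 mg ÷ 66 mL = 2.075758 mg/mL
Rate = 6 mg/hr ÷ 2.075758 mg/mL = 2.890511 mL/hr
Volume infused = 2.890511 mL/hr × 5.1 hr = 14.74161 mL
Volume remaining = 66 − 14.74161 = 51.25839 mL
Drug remaining = 51.25839 mL × 2.075758 mg/mL = 106.4 mg

106 mg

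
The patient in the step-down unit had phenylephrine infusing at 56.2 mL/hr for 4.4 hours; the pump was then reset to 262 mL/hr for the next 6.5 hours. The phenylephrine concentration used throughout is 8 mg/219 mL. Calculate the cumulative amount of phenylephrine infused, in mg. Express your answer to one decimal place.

71.2 mg

Concentration = 8 mg ÷ 219 mL = 0.03652968 mg/mL
Stage 1: 56.2 mL/hr × 4.4 hr = 247.28 mL → 247.28 mL × 0.03652968 mg/mL = 9.033059 mg
Stage 2: 262 mL/hr × 6.5 hr = 1703 mL → 1703 mL × 0.03652968 mg/mL = 62.21005 mg
Total = 9.033059 + 62.21005 = 71.24311 mg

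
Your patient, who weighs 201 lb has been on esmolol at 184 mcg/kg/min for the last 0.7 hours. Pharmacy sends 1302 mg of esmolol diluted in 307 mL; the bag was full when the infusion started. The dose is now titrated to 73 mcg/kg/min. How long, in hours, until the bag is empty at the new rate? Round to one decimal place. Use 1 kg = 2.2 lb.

Initial rate:
Weight = 201 lb ÷ 2.2 lb/kg = 91.36364 kg
Dose = 184 mcg/kg/min × 91.36364 kg = 16810.91 mcg/min
16810.91 mcg/min × 60 min/hr = 1008655 mcg/hr
Concentration = 1302 mg ÷ 307 mL = 4.241042 mg/mL = 4241.042 mcg/mL
Rate = 1008655 mcg/hr ÷ 4241.042 mcg/mL = 237.8318 mL/hr
Volume infused so far = 237.8318 mL/hr × 0.7 hr = 166.4822 mL
Volume remaining = 307 − 166.4822 = 140.5178 mL
New rate:
Dose = 73 mcg/kg/min × 91.36364 kg = 6669.545 mcg/min
6669.545 mcg/min × 60 min/hr = 400172.7 mcg/hr
Rate = 400172.7 mcg/hr ÷ 4241.042 mcg/mL = 94.35716 mL/hr
Time remaining = 140.5178 mL ÷ 94.35716 mL/hr = 1.489211 hr

1.5 hours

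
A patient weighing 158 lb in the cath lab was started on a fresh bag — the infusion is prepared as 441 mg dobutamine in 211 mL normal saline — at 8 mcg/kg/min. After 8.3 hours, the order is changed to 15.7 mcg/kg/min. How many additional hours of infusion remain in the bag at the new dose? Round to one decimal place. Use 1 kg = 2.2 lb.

2.3 hours

Initial rate:
Weight = 158 lb ÷ 2.2 lb/kg = 71.81818 kg
Dose = 8 mcg/kg/min × 71.81818 kg = 574.5455 mcg/min
574.5455 mcg/min × 60 min/hr = 34472.73 mcg/hr
Concentration = 441 mg ÷ 211 mL = 2.090047 mg/mL = 2090.047 mcg/mL
Rate = 34472.73 mcg/hr ÷ 2090.047 mcg/mL = 16.49375 mL/hr
Volume infused so far = 16.49375 mL/hr × 8.3 hr = 136.8982 mL
Volume remaining = 211 − 136.8982 = 74.10184 mL
New rate:
Dose = 15.7 mcg/kg/min × 71.81818 kg = 1127.545 mcg/min
1127.545 mcg/min × 60 min/hr = 67652.73 mcg/hr
Rate = 67652.73 mcg/hr ÷ 2090.047 mcg/mL = 32.36899 mL/hr
Time remaining = 74.10184 mL ÷ 32.36899 mL/hr = 2.289285 hr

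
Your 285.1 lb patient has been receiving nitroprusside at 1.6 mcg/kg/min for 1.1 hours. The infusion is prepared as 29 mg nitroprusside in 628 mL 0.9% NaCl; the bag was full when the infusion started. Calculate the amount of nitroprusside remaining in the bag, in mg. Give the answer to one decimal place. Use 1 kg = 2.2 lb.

Weight = 285.1 lb ÷ 2.2 lb/kg = 129.5909 kg
Dose = 1.6 mcg/kg/min × 129.5909 kg = 207.3455 mcg/min
207.3455 mcg/min × 60 min/hr = 12440.73 mcg/hr
Concentration = 29 mg ÷ 628 mL = 0.04617834 mg/mL = 46.17834 mcg/mL
Rate = 12440.73 mcg/hr ÷ 46.17834 mcg/mL = 269.4061 mL/hr
Volume infused = 269.4061 mL/hr × 1.1 hr = 296.3467 mL
Volume remaining = 628 − 296.3467 = 331.6533 mL
Drug remaining = 331.6533 mL × 46.17834 mcg/mL = 15315.2 mcg = 15.3152 mg

15.3 mg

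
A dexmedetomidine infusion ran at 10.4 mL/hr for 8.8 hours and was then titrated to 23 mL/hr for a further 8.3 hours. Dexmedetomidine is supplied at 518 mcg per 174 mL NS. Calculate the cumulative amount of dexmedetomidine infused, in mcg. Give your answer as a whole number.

841 mcg

Concentration = 518 mcg ÷ 174 mL = 2.977011 mcg/mL
Stage 1: 10.4 mL/hr × 8.8 hr = 91.52 mL → 91.52 mL × 2.977011 mcg/mL = 272.4561 mcg
Stage 2: 23 mL/hr × 8.3 hr = 190.9 mL → 190.9 mL × 2.977011 mcg/mL = 568.3115 mcg
Total = 272.4561 + 568.3115 = 840.7676 mcg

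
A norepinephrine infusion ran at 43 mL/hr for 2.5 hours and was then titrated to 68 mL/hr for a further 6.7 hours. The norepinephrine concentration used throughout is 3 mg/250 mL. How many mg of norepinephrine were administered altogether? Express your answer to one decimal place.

Concentration = 3 mg ÷ 250 mL = 0.012 mg/mL
Stage 1: 43 mL/hr × 2.5 hr = 107.5 mL → 107.5 mL × 0.012 mg/mL = 1.29 mg
Stage 2: 68 mL/hr × 6.7 hr = 455.6 mL → 455.6 mL × 0.012 mg/mL = 5.4672 mg
Total = 1.29 + 5.4672 = 6.7572 mg

6.8 mg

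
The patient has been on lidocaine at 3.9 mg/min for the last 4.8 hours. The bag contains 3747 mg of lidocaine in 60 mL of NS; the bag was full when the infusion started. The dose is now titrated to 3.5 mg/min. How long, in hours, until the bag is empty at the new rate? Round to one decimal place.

Initial rate:
3.9 mg/min × 60 min/hr = 234 mg/hr
Concentration = 3747 mg ÷ 60 mL = 62.45 mg/mL
Rate = 234 mg/hr ÷ 62.45 mg/mL = 3.746998 mL/hr
Volume infused so far = 3.746998 mL/hr × 4.8 hr = 17.98559 mL
Volume remaining = 60 − 17.98559 = 42.01441 mL
New rate:
3.5 mg/min × 60 min/hr = 210 mg/hr
Rate = 210 mg/hr ÷ 62.45 mg/mL = 3.36269 mL/hr
Time remaining = 42.01441 mL ÷ 3.36269 mL/hr = 12.49429 hr

12.5 hours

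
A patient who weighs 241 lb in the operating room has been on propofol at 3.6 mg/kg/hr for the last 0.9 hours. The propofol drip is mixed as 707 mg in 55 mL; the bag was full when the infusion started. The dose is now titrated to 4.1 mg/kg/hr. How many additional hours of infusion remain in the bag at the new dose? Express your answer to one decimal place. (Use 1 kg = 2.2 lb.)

0.8 hours

Initial rate:
Weight = 241 lb ÷ 2.2 lb/kg = 109.5455 kg
Dose = 3.6 mg/kg/hr × 109.5455 kg = 394.3636 mg/hr
Concentration = 707 mg ÷ 55 mL = 12.85455 mg/mL
Rate = 394.3636 mg/hr ÷ 12.85455 mg/mL = 30.67893 mL/hr
Volume infused so far = 30.67893 mL/hr × 0.9 hr = 27.61103 mL
Volume remaining = 55 − 27.61103 = 27.38897 mL
New rate:
Dose = 4.1 mg/kg/hr × 109.5455 kg = 449.1364 mg/hr
Rate = 449.1364 mg/hr ÷ 12.85455 mg/mL = 34.93989 mL/hr
Time remaining = 27.38897 mL ÷ 34.93989 mL/hr = 0.7838883 hr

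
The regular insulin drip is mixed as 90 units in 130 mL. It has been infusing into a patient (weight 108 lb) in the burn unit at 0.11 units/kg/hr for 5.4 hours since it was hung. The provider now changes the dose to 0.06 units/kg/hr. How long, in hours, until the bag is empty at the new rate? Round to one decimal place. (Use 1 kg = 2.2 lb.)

20.7 hours

Initial rate:
Weight = 108 lb ÷ 2.2 lb/kg = 49.09091 kg
Dose = 0.11 units/kg/hr × 49.09091 kg = 5.4 units/hr
Concentration = 90 units ÷ 130 mL = 0.6923077 units/mL
Rate = 5.4 units/hr ÷ 0.6923077 units/mL = 7.8 mL/hr
Volume infused so far = 7.8 mL/hr × 5.4 hr = 42.12 mL
Volume remaining = 130 − 42.12 = 87.88 mL
New rate:
Dose = 0.06 units/kg/hr × 49.09091 kg = 2.945455 units/hr
Rate = 2.945455 units/hr ÷ 0.6923077 units/mL = 4.254545 mL/hr
Time remaining = 87.88 mL ÷ 4.254545 mL/hr = 20.65556 hr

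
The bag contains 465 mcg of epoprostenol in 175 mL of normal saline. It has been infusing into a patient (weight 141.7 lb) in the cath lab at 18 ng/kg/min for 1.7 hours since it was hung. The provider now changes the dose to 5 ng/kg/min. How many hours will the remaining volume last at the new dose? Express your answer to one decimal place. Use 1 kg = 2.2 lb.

Initial rate:
Weight = 141.7 lb ÷ 2.2 lb/kg = 64.40909 kg
Dose = 18 ng/kg/min × 64.40909 kg = 1159.364 ng/min
1159.364 ng/min × 60 min/hr = 69561.82 ng/hr
Concentration = 465 mcg ÷ 175 mL = 2.657143 mcg/mL = 2657.143 ng/mL
Rate = 69561.82 ng/hr ÷ 2657.143 ng/mL = 26.17918 mL/hr
Volume infused so far = 26.17918 mL/hr × 1.7 hr = 44.5046 mL
Volume remaining = 175 − 44.5046 = 130.4954 mL
New rate:
Dose = 5 ng/kg/min × 64.40909 kg = 322.0455 ng/min
322.0455 ng/min × 60 min/hr = 19322.73 ng/hr
Rate = 19322.73 ng/hr ÷ 2657.143 ng/mL = 7.271994 mL/hr
Time remaining = 130.4954 mL ÷ 7.271994 mL/hr = 17.94493 hr

17.9 hours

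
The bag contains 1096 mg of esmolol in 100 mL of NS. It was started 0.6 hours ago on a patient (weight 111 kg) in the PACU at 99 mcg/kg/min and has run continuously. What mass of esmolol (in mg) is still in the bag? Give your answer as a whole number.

Dose = 99 mcg/kg/min × 111 kg = 10989 mcg/min
10989 mcg/min × 60 min/hr = 659340 mcg/hr
Concentration = 1096 mg ÷ 100 mL = 10.96 mg/mL = 10960 mcg/mL
Rate = 659340 mcg/hr ÷ 10960 mcg/mL = 60.15876 mL/hr
Volume infused = 60.15876 mL/hr × 0.6 hr = 36.09526 mL
Volume remaining = 100 − 36.09526 = 63.90474 mL
Drug remaining = 63.90474 mL × 10960 mcg/mL = 700396 mcg = 700.396 mg

700 mg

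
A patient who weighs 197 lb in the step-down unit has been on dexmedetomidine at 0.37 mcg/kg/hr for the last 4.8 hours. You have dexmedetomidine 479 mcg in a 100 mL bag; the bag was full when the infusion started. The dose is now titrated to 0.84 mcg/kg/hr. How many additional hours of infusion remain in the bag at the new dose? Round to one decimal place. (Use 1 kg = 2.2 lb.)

Initial rate:
Weight = 197 lb ÷ 2.2 lb/kg = 89.54545 kg
Dose = 0.37 mcg/kg/hr × 89.54545 kg = 33.13182 mcg/hr
Concentration = 479 mcg ÷ 100 mL = 4.79 mcg/mL
Rate = 33.13182 mcg/hr ÷ 4.79 mcg/mL = 6.916872 mL/hr
Volume infused so far = 6.916872 mL/hr × 4.8 hr = 33.20099 mL
Volume remaining = 100 − 33.20099 = 66.79901 mL
New rate:
Dose = 0.84 mcg/kg/hr × 89.54545 kg = 75.21818 mcg/hr
Rate = 75.21818 mcg/hr ÷ 4.79 mcg/mL = 15.70317 mL/hr
Time remaining = 66.79901 mL ÷ 15.70317 mL/hr = 4.253855 hr

4.3 hours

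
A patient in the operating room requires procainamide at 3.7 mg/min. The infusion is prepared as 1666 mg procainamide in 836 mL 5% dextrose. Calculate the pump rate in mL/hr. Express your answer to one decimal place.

111.4 mL/hr

3.7 mg/min × 60 min/hr = 222 mg/hr
Concentration = 1666 mg ÷ 836 mL = 1.992823 mg/mL
Rate = 222 mg/hr ÷ 1.992823 mg/mL = 111.3998 mL/hr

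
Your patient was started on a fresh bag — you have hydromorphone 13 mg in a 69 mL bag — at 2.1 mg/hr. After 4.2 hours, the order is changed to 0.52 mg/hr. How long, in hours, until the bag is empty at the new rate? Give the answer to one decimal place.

8.0 hours

Initial rate:
Concentration = 13 mg ÷ 69 mL = 0.1884058 mg/mL
Rate = 2.1 mg/hr ÷ 0.1884058 mg/mL = 11.14615 mL/hr
Volume infused so far = 11.14615 mL/hr × 4.2 hr = 46.81385 mL
Volume remaining = 69 − 46.81385 = 22.18615 mL
New rate:
Rate = 0.52 mg/hr ÷ 0.1884058 mg/mL = 2.76 mL/hr
Time remaining = 22.18615 mL ÷ 2.76 mL/hr = 8.038462 hr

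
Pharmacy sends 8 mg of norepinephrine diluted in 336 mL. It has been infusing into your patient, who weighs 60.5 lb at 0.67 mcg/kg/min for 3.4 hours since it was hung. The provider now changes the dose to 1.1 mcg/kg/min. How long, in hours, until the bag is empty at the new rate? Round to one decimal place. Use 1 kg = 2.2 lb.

Initial rate:
Weight = 60.5 lb ÷ 2.2 lb/kg = 27.5 kg
Dose = 0.67 mcg/kg/min × 27.5 kg = 18.425 mcg/min
18.425 mcg/min × 60 min/hr = 1105.5 mcg/hr
Concentration = 8 mg ÷ 336 mL = 0.02380952 mg/mL = 23.80952 mcg/mL
Rate = 1105.5 mcg/hr ÷ 23.80952 mcg/mL = 46.431 mL/hr
Volume infused so far = 46.431 mL/hr × 3.4 hr = 157.8654 mL
Volume remaining = 336 − 157.8654 = 178.1346 mL
New rate:
Dose = 1.1 mcg/kg/min × 27.5 kg = 30.25 mcg/min
30.25 mcg/min × 60 min/hr = 1815 mcg/hr
Rate = 1815 mcg/hr ÷ 23.80952 mcg/mL = 76.23 mL/hr
Time remaining = 178.1346 mL ÷ 76.23 mL/hr = 2.336804 hr

2.3 hours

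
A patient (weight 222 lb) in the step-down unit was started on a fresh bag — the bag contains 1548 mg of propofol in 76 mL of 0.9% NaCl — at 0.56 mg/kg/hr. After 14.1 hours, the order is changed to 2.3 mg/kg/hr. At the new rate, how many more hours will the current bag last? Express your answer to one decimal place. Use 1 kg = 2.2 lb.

3.2 hours

Initial rate:
Weight = 222 lb ÷ 2.2 lb/kg = 100.9091 kg
Dose = 0.56 mg/kg/hr × 100.9091 kg = 56.50909 mg/hr
Concentration = 1548 mg ÷ 76 mL = 20.36842 mg/mL
Rate = 56.50909 mg/hr ÷ 20.36842 mg/mL = 2.774348 mL/hr
Volume infused so far = 2.774348 mL/hr × 14.1 hr = 39.11831 mL
Volume remaining = 76 − 39.11831 = 36.88169 mL
New rate:
Dose = 2.3 mg/kg/hr × 100.9091 kg = 232.0909 mg/hr
Rate = 232.0909 mg/hr ÷ 20.36842 mg/mL = 11.39464 mL/hr
Time remaining = 36.88169 mL ÷ 11.39464 mL/hr = 3.236757 hr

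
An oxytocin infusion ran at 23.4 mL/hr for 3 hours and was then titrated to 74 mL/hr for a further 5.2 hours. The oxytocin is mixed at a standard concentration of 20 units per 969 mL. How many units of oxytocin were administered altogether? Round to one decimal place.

9.4 units

Concentration = 20 units ÷ 969 mL = 0.02063983 units/mL
Stage 1: 23.4 mL/hr × 3 hr = 70.2 mL → 70.2 mL × 0.02063983 units/mL = 1.448916 units
Stage 2: 74 mL/hr × 5.2 hr = 384.8 mL → 384.8 mL × 0.02063983 units/mL = 7.942208 units
Total = 1.448916 + 7.942208 = 9.391125 units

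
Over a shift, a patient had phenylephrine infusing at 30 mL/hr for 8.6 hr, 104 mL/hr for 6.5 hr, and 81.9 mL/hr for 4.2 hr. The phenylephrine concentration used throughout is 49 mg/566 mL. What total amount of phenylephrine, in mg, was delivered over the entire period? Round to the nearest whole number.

Concentration = 49 mg ÷ 566 mL = 0.08657244 mg/mL
Stage 1: 30 mL/hr × 8.6 hr = 258 mL → 258 mL × 0.08657244 mg/mL = 22.33569 mg
Stage 2: 104 mL/hr × 6.5 hr = 676 mL → 676 mL × 0.08657244 mg/mL = 58.52297 mg
Stage 3: 81.9 mL/hr × 4.2 hr = 343.98 mL → 343.98 mL × 0.08657244 mg/mL = 29.77919 mg
Total = 22.33569 + 58.52297 + 29.77919 = 110.6378 mg

111 mg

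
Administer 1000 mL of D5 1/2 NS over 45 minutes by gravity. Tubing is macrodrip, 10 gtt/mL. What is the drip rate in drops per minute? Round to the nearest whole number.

222 gtt/min

1000 mL ÷ (45 min) = 22.22222 mL/min
22.22222 mL/min × 10 gtt/mL = 222.2222 gtt/min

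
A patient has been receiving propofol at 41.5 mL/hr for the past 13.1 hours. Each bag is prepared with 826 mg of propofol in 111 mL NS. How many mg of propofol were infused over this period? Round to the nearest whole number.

4046 mg

Concentration = 826 mg ÷ 111 mL = 7.441441 mg/mL
Drug rate = 41.5 mL/hr × 7.441441 mg/mL = 308.8198 mg/hr
Total = 308.8198 mg/hr × 13.1 hr = 4045.54 mg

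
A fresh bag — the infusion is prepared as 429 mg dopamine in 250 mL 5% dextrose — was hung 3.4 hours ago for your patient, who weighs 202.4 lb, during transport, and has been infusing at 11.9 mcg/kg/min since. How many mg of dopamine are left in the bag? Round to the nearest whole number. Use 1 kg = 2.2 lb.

Weight = 202.4 lb ÷ 2.2 lb/kg = 92 kg
Dose = 11.9 mcg/kg/min × 92 kg = 1094.8 mcg/min
1094.8 mcg/min × 60 min/hr = 65688 mcg/hr
Concentration = 429 mg ÷ 250 mL = 1.716 mg/mL = 1716 mcg/mL
Rate = 65688 mcg/hr ÷ 1716 mcg/mL = 38.27972 mL/hr
Volume infused = 38.27972 mL/hr × 3.4 hr = 130.151 mL
Volume remaining = 250 − 130.151 = 119.849 mL
Drug remaining = 119.849 mL × 1716 mcg/mL = 205660.8 mcg = 205.6608 mg

206 mg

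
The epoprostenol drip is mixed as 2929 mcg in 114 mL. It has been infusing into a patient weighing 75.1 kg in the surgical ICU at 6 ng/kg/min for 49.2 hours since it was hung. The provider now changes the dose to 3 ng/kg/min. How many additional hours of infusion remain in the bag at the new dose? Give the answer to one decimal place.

118.3 hours

Initial rate:
Dose = 6 ng/kg/min × 75.1 kg = 450.6 ng/min
450.6 ng/min × 60 min/hr = 27036 ng/hr
Concentration = 2929 mcg ÷ 114 mL = 25.69298 mcg/mL = 25692.98 ng/mL
Rate = 27036 ng/hr ÷ 25692.98 ng/mL = 1.052272 mL/hr
Volume infused so far = 1.052272 mL/hr × 49.2 hr = 51.77177 mL
Volume remaining = 114 − 51.77177 = 62.22823 mL
New rate:
Dose = 3 ng/kg/min × 75.1 kg = 225.3 ng/min
225.3 ng/min × 60 min/hr = 13518 ng/hr
Rate = 13518 ng/hr ÷ 25692.98 ng/mL = 0.5261359 mL/hr
Time remaining = 62.22823 mL ÷ 0.5261359 mL/hr = 118.2741 hr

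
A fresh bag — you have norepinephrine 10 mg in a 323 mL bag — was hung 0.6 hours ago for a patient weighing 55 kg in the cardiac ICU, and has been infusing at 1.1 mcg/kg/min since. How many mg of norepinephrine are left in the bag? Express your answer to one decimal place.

7.8 mg

Dose = 1.1 mcg/kg/min × 55 kg = 60.5 mcg/min
60.5 mcg/min × 60 min/hr = 3630 mcg/hr
Concentration = 10 mg ÷ 323 mL = 0.03095975 mg/mL = 30.95975 mcg/mL
Rate = 3630 mcg/hr ÷ 30.95975 mcg/mL = 117.249 mL/hr
Volume infused = 117.249 mL/hr × 0.6 hr = 70.3494 mL
Volume remaining = 323 − 70.3494 = 252.6506 mL
Drug remaining = 252.6506 mL × 30.95975 mcg/mL = 7822 mcg = 7.822 mg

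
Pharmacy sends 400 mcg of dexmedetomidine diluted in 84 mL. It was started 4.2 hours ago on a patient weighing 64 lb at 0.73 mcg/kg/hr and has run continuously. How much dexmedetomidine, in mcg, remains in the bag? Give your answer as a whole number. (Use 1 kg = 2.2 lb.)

Weight = 64 lb ÷ 2.2 lb/kg = 29.09091 kg
Dose = 0.73 mcg/kg/hr × 29.09091 kg = 21.23636 mcg/hr
Concentration = 400 mcg ÷ 84 mL = 4.761905 mcg/mL
Rate = 21.23636 mcg/hr ÷ 4.761905 mcg/mL = 4.459636 mL/hr
Volume infused = 4.459636 mL/hr × 4.2 hr = 18.73047 mL
Volume remaining = 84 − 18.73047 = 65.26953 mL
Drug remaining = 65.26953 mL × 4.761905 mcg/mL = 310.8073 mcg

311 mcg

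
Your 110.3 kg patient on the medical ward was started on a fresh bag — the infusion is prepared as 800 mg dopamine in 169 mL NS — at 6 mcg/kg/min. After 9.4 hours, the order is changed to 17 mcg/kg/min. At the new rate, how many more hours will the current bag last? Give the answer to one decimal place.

Initial rate:
Dose = 6 mcg/kg/min × 110.3 kg = 661.8 mcg/min
661.8 mcg/min × 60 min/hr = 39708 mcg/hr
Concentration = 800 mg ÷ 169 mL = 4.733728 mg/mL = 4733.728 mcg/mL
Rate = 39708 mcg/hr ÷ 4733.728 mcg/mL = 8.388315 mL/hr
Volume infused so far = 8.388315 mL/hr × 9.4 hr = 78.85016 mL
Volume remaining = 169 − 78.85016 = 90.14984 mL
New rate:
Dose = 17 mcg/kg/min × 110.3 kg = 1875.1 mcg/min
1875.1 mcg/min × 60 min/hr = 112506 mcg/hr
Rate = 112506 mcg/hr ÷ 4733.728 mcg/mL = 23.76689 mL/hr
Time remaining = 90.14984 mL ÷ 23.76689 mL/hr = 3.793085 hr

3.8 hours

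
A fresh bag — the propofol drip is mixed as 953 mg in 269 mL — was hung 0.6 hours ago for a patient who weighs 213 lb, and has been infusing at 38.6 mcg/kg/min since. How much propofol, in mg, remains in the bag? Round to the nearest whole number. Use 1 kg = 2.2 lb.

Weight = 213 lb ÷ 2.2 lb/kg = 96.81818 kg
Dose = 38.6 mcg/kg/min × 96.81818 kg = 3737.182 mcg/min
3737.182 mcg/min × 60 min/hr = 224230.9 mcg/hr
Concentration = 953 mg ÷ 269 mL = 3.542751 mg/mL = 3542.751 mcg/mL
Rate = 224230.9 mcg/hr ÷ 3542.751 mcg/mL = 63.29288 mL/hr
Volume infused = 63.29288 mL/hr × 0.6 hr = 37.97573 mL
Volume remaining = 269 − 37.97573 = 231.0243 mL
Drug remaining = 231.0243 mL × 3542.751 mcg/mL = 818461.5 mcg = 818.4615 mg

818 mg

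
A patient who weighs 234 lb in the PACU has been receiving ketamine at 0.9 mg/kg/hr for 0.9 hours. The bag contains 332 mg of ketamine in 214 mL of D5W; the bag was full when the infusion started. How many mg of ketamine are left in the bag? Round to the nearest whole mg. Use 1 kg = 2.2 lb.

Weight = 234 lb ÷ 2.2 lb/kg = 106.3636 kg
Dose = 0.9 mg/kg/hr × 106.3636 kg = 95.72727 mg/hr
Concentration = 332 mg ÷ 214 mL = 1.551402 mg/mL
Rate = 95.72727 mg/hr ÷ 1.551402 mg/mL = 61.70372 mL/hr
Volume infused = 61.70372 mL/hr × 0.9 hr = 55.53335 mL
Volume remaining = 214 − 55.53335 = 158.4666 mL
Drug remaining = 158.4666 mL × 1.551402 mg/mL = 245.8455 mg

246 mg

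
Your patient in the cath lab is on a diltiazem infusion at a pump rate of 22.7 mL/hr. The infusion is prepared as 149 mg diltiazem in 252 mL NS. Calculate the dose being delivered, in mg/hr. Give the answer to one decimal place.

13.4 mg/hr

Concentration = 149 mg ÷ 252 mL = 0.5912698 mg/mL
Drug rate = 22.7 mL/hr × 0.5912698 mg/mL = 13.42183 mg/hr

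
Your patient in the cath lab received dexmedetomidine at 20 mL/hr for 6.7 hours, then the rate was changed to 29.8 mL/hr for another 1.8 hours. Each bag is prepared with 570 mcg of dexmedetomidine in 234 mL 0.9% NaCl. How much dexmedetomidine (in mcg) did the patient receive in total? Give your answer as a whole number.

457 mcg

Concentration = 570 mcg ÷ 234 mL = 2.435897 mcg/mL
Stage 1: 20 mL/hr × 6.7 hr = 134 mL → 134 mL × 2.435897 mcg/mL = 326.4103 mcg
Stage 2: 29.8 mL/hr × 1.8 hr = 53.64 mL → 53.64 mL × 2.435897 mcg/mL = 130.6615 mcg
Total = 326.4103 + 130.6615 = 457.0718 mcg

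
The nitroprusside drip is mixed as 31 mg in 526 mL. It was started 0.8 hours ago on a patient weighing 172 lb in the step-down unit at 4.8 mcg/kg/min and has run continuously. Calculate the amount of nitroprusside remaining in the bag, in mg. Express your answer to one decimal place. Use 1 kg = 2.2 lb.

Weight = 172 lb ÷ 2.2 lb/kg = 78.18182 kg
Dose = 4.8 mcg/kg/min × 78.18182 kg = 375.2727 mcg/min
375.2727 mcg/min × 60 min/hr = 22516.36 mcg/hr
Concentration = 31 mg ÷ 526 mL = 0.05893536 mg/mL = 58.93536 mcg/mL
Rate = 22516.36 mcg/hr ÷ 58.93536 mcg/mL = 382.0518 mL/hr
Volume infused = 382.0518 mL/hr × 0.8 hr = 305.6415 mL
Volume remaining = 526 − 305.6415 = 220.3585 mL
Drug remaining = 220.3585 mL × 58.93536 mcg/mL = 12986.91 mcg = 12.98691 mg

13.0 mg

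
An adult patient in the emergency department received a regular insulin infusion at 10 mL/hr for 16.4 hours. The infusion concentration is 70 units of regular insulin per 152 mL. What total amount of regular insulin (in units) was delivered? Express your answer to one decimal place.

Concentration = 70 units ÷ 152 mL = 0.4605263 units/mL
Drug rate = 10 mL/hr × 0.4605263 units/mL = 4.605263 units/hr
Total = 4.605263 units/hr × 16.4 hr = 75.52632 units

75.5 units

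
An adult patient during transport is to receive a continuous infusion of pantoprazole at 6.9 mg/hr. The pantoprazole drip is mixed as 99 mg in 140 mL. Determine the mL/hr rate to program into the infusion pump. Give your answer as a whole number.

10 mL/hr

Concentration = 99 mg ÷ 140 mL = 0.7071429 mg/mL
Rate = 6.9 mg/hr ÷ 0.7071429 mg/mL = 9.757576 mL/hr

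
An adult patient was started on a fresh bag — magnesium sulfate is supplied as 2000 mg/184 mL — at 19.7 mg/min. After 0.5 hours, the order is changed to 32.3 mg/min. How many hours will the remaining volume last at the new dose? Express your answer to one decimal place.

0.7 hours

Initial rate:
19.7 mg/min × 60 min/hr = 1182 mg/hr
Concentration = 2000 mg ÷ 184 mL = 10.86957 mg/mL
Rate = 1182 mg/hr ÷ 10.86957 mg/mL = 108.744 mL/hr
Volume infused so far = 108.744 mL/hr × 0.5 hr = 54.372 mL
Volume remaining = 184 − 54.372 = 129.628 mL
New rate:
32.3 mg/min × 60 min/hr = 1938 mg/hr
Rate = 1938 mg/hr ÷ 10.86957 mg/mL = 178.296 mL/hr
Time remaining = 129.628 mL ÷ 178.296 mL/hr = 0.7270382 hr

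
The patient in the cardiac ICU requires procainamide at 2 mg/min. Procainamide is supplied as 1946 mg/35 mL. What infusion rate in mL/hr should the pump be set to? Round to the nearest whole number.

2 mL/hr

2 mg/min × 60 min/hr = 120 mg/hr
Concentration = 1946 mg ÷ 35 mL = 55.6 mg/mL
Rate = 120 mg/hr ÷ 55.6 mg/mL = 2.158273 mL/hr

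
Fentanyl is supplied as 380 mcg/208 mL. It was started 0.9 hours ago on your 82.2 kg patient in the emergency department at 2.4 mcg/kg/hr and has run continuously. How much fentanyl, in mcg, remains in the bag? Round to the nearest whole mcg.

202 mcg

Dose = 2.4 mcg/kg/hr × 82.2 kg = 197.28 mcg/hr
Concentration = 380 mcg ÷ 208 mL = 1.826923 mcg/mL
Rate = 197.28 mcg/hr ÷ 1.826923 mcg/mL = 107.9848 mL/hr
Volume infused = 107.9848 mL/hr × 0.9 hr = 97.18636 mL
Volume remaining = 208 − 97.18636 = 110.8136 mL
Drug remaining = 110.8136 mL × 1.826923 mcg/mL = 202.448 mcg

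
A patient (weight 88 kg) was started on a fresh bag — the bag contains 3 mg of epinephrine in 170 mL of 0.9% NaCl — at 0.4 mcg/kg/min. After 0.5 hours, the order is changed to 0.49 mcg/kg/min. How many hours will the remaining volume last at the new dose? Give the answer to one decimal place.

0.8 hours

Initial rate:
Dose = 0.4 mcg/kg/min × 88 kg = 35.2 mcg/min
35.2 mcg/min × 60 min/hr = 2112 mcg/hr
Concentration = 3 mg ÷ 170 mL = 0.01764706 mg/mL = 17.64706 mcg/mL
Rate = 2112 mcg/hr ÷ 17.64706 mcg/mL = 119.68 mL/hr
Volume infused so far = 119.68 mL/hr × 0.5 hr = 59.84 mL
Volume remaining = 170 − 59.84 = 110.16 mL
New rate:
Dose = 0.49 mcg/kg/min × 88 kg = 43.12 mcg/min
43.12 mcg/min × 60 min/hr = 2587.2 mcg/hr
Rate = 2587.2 mcg/hr ÷ 17.64706 mcg/mL = 146.608 mL/hr
Time remaining = 110.16 mL ÷ 146.608 mL/hr = 0.7513915 hr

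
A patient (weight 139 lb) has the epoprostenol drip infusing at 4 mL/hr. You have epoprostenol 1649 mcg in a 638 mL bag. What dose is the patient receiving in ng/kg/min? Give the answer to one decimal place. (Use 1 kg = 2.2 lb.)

2.7 ng/kg/min

Weight = 139 lb ÷ 2.2 lb/kg = 63.18182 kg
Concentration = 1649 mcg ÷ 638 mL = 2.584639 mcg/mL = 2584.639 ng/mL
Drug rate = 4 mL/hr × 2584.639 ng/mL = 10338.56 ng/hr
10338.56 ng/hr ÷ 60 min/hr = 172.3093 ng/min
172.3093 ng/min ÷ 63.18182 kg = 2.727198 ng/kg/min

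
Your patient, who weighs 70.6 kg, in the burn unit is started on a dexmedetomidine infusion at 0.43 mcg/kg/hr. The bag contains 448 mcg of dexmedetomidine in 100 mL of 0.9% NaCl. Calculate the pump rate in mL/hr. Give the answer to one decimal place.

6.8 mL/hr

Dose = 0.43 mcg/kg/hr × 70.6 kg = 30.358 mcg/hr
Concentration = 448 mcg ÷ 100 mL = 4.48 mcg/mL
Rate = 30.358 mcg/hr ÷ 4.48 mcg/mL = 6.776339 mL/hr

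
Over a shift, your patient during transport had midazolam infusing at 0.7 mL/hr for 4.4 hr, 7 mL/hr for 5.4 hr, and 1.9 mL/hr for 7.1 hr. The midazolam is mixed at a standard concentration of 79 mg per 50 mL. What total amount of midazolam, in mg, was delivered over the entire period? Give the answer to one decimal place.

Concentration = 79 mg ÷ 50 mL = 1.58 mg/mL
Stage 1: 0.7 mL/hr × 4.4 hr = 3.08 mL → 3.08 mL × 1.58 mg/mL = 4.8664 mg
Stage 2: 7 mL/hr × 5.4 hr = 37.8 mL → 37.8 mL × 1.58 mg/mL = 59.724 mg
Stage 3: 1.9 mL/hr × 7.1 hr = 13.49 mL → 13.49 mL × 1.58 mg/mL = 21.3142 mg
Total = 4.8664 + 59.724 + 21.3142 = 85.9046 mg

85.9 mg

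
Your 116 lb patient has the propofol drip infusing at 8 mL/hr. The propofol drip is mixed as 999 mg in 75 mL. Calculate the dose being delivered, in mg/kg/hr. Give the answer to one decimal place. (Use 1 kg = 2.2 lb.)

Weight = 116 lb ÷ 2.2 lb/kg = 52.72727 kg
Concentration = 999 mg ÷ 75 mL = 13.32 mg/mL
Drug rate = 8 mL/hr × 13.32 mg/mL = 106.56 mg/hr
106.56 mg/hr ÷ 52.72727 kg = 2.020966 mg/kg/hr

2.0 mg/kg/hr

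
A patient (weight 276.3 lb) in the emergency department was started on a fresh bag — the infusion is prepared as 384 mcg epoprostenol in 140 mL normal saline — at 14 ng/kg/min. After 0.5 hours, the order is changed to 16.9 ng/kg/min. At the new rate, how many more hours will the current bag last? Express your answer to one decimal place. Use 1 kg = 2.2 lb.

2.6 hours

Initial rate:
Weight = 276.3 lb ÷ 2.2 lb/kg = 125.5909 kg
Dose = 14 ng/kg/min × 125.5909 kg = 1758.273 ng/min
1758.273 ng/min × 60 min/hr = 105496.4 ng/hr
Concentration = 384 mcg ÷ 140 mL = 2.742857 mcg/mL = 2742.857 ng/mL
Rate = 105496.4 ng/hr ÷ 2742.857 ng/mL = 38.46222 mL/hr
Volume infused so far = 38.46222 mL/hr × 0.5 hr = 19.23111 mL
Volume remaining = 140 − 19.23111 = 120.7689 mL
New rate:
Dose = 16.9 ng/kg/min × 125.5909 kg = 2122.486 ng/min
2122.486 ng/min × 60 min/hr = 127349.2 ng/hr
Rate = 127349.2 ng/hr ÷ 2742.857 ng/mL = 46.42939 mL/hr
Time remaining = 120.7689 mL ÷ 46.42939 mL/hr = 2.60113 hr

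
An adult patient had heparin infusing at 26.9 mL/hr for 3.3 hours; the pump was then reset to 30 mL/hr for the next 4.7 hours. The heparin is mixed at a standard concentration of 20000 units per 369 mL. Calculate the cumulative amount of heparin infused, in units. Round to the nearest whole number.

Concentration = 20000 units ÷ 369 mL = 54.20054 units/mL
Stage 1: 26.9 mL/hr × 3.3 hr = 88.77 mL → 88.77 mL × 54.20054 units/mL = 4811.382 units
Stage 2: 30 mL/hr × 4.7 hr = 141 mL → 141 mL × 54.20054 units/mL = 7642.276 units
Total = 4811.382 + 7642.276 = 12453.66 units

12454 units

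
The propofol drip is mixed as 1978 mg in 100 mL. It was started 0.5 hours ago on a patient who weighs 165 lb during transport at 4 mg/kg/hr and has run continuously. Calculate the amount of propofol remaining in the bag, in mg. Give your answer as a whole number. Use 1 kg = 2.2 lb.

1828 mg

Weight = 165 lb ÷ 2.2 lb/kg = 75 kg
Dose = 4 mg/kg/hr × 75 kg = 300 mg/hr
Concentration = 1978 mg ÷ 100 mL = 19.78 mg/mL
Rate = 300 mg/hr ÷ 19.78 mg/mL = 15.16684 mL/hr
Volume infused = 15.16684 mL/hr × 0.5 hr = 7.583418 mL
Volume remaining = 100 − 7.583418 = 92.41658 mL
Drug remaining = 92.41658 mL × 19.78 mg/mL = 1828 mg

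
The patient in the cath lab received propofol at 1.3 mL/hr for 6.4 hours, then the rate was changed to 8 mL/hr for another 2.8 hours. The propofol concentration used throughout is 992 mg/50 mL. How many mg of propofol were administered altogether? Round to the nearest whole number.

609 mg

Concentration = 992 mg ÷ 50 mL = 19.84 mg/mL
Stage 1: 1.3 mL/hr × 6.4 hr = 8.32 mL → 8.32 mL × 19.84 mg/mL = 165.0688 mg
Stage 2: 8 mL/hr × 2.8 hr = 22.4 mL → 22.4 mL × 19.84 mg/mL = 444.416 mg
Total = 165.0688 + 444.416 = 609.4848 mg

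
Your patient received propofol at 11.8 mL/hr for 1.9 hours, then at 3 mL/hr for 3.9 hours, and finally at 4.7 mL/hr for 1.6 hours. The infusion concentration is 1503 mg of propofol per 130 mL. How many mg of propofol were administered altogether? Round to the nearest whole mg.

Concentration = 1503 mg ÷ 130 mL = 11.56154 mg/mL
Stage 1: 11.8 mL/hr × 1.9 hr = 22.42 mL → 22.42 mL × 11.56154 mg/mL = 259.2097 mg
Stage 2: 3 mL/hr × 3.9 hr = 11.7 mL → 11.7 mL × 11.56154 mg/mL = 135.27 mg
Stage 3: 4.7 mL/hr × 1.6 hr = 7.52 mL → 7.52 mL × 11.56154 mg/mL = 86.94277 mg
Total = 259.2097 + 135.27 + 86.94277 = 481.4225 mg

481 mg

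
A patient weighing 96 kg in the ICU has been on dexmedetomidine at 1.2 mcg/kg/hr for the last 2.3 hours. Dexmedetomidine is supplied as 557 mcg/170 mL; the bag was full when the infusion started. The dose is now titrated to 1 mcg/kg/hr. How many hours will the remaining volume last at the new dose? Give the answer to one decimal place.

Initial rate:
Dose = 1.2 mcg/kg/hr × 96 kg = 115.2 mcg/hr
Concentration = 557 mcg ÷ 170 mL = 3.276471 mcg/mL
Rate = 115.2 mcg/hr ÷ 3.276471 mcg/mL = 35.15978 mL/hr
Volume infused so far = 35.15978 mL/hr × 2.3 hr = 80.8675 mL
Volume remaining = 170 − 80.8675 = 89.1325 mL
New rate:
Dose = 1 mcg/kg/hr × 96 kg = 96 mcg/hr
Rate = 96 mcg/hr ÷ 3.276471 mcg/mL = 29.29982 mL/hr
Time remaining = 89.1325 mL ÷ 29.29982 mL/hr = 3.042083 hr

3.0 hours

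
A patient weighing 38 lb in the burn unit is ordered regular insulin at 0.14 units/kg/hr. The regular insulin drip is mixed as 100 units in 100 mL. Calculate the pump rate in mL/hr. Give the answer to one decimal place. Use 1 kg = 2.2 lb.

Weight = 38 lb ÷ 2.2 lb/kg = 17.27273 kg
Dose = 0.14 units/kg/hr × 17.27273 kg = 2.418182 units/hr
Concentration = 100 units ÷ 100 mL = 1 units/mL
Rate = 2.418182 units/hr ÷ 1 units/mL = 2.418182 mL/hr

2.4 mL/hr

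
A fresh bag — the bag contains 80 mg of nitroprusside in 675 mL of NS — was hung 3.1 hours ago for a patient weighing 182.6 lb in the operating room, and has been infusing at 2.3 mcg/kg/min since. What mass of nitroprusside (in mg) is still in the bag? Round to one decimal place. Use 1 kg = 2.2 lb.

Weight = 182.6 lb ÷ 2.2 lb/kg = 83 kg
Dose = 2.3 mcg/kg/min × 83 kg = 190.9 mcg/min
190.9 mcg/min × 60 min/hr = 11454 mcg/hr
Concentration = 80 mg ÷ 675 mL = 0.1185185 mg/mL = 118.5185 mcg/mL
Rate = 11454 mcg/hr ÷ 118.5185 mcg/mL = 96.64312 mL/hr
Volume infused = 96.64312 mL/hr × 3.1 hr = 299.5937 mL
Volume remaining = 675 − 299.5937 = 375.4063 mL
Drug remaining = 375.4063 mL × 118.5185 mcg/mL = 44492.6 mcg = 44.4926 mg

44.5 mg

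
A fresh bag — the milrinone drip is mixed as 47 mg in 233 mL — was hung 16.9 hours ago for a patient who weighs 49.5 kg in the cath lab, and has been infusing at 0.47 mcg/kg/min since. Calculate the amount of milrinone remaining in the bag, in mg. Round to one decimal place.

23.4 mg

Dose = 0.47 mcg/kg/min × 49.5 kg = 23.265 mcg/min
23.265 mcg/min × 60 min/hr = 1395.9 mcg/hr
Concentration = 47 mg ÷ 233 mL = 0.2017167 mg/mL = 201.7167 mcg/mL
Rate = 1395.9 mcg/hr ÷ 201.7167 mcg/mL = 6.9201 mL/hr
Volume infused = 6.9201 mL/hr × 16.9 hr = 116.9497 mL
Volume remaining = 233 − 116.9497 = 116.0503 mL
Drug remaining = 116.0503 mL × 201.7167 mcg/mL = 23409.29 mcg = 23.40929 mg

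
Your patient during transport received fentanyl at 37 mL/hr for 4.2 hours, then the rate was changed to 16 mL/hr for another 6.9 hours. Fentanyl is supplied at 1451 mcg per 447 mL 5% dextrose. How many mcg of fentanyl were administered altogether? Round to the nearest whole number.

863 mcg

Concentration = 1451 mcg ÷ 447 mL = 3.246085 mcg/mL
Stage 1: 37 mL/hr × 4.2 hr = 155.4 mL → 155.4 mL × 3.246085 mcg/mL = 504.4416 mcg
Stage 2: 16 mL/hr × 6.9 hr = 110.4 mL → 110.4 mL × 3.246085 mcg/mL = 358.3678 mcg
Total = 504.4416 + 358.3678 = 862.8094 mcg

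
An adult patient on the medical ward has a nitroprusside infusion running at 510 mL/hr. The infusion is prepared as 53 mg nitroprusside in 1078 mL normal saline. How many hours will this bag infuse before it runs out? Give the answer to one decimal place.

Duration = 1078 mL ÷ 510 mL/hr = 2.113725 hr

2.1 hours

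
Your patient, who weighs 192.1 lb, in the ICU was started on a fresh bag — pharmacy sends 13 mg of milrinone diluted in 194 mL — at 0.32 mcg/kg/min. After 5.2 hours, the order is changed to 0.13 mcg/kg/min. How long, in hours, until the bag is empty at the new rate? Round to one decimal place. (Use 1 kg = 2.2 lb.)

6.3 hours

Initial rate:
Weight = 192.1 lb ÷ 2.2 lb/kg = 87.31818 kg
Dose = 0.32 mcg/kg/min × 87.31818 kg = 27.94182 mcg/min
27.94182 mcg/min × 60 min/hr = 1676.509 mcg/hr
Concentration = 13 mg ÷ 194 mL = 0.06701031 mg/mL = 67.01031 mcg/mL
Rate = 1676.509 mcg/hr ÷ 67.01031 mcg/mL = 25.01867 mL/hr
Volume infused so far = 25.01867 mL/hr × 5.2 hr = 130.0971 mL
Volume remaining = 194 − 130.0971 = 63.90289 mL
New rate:
Dose = 0.13 mcg/kg/min × 87.31818 kg = 11.35136 mcg/min
11.35136 mcg/min × 60 min/hr = 681.0818 mcg/hr
Rate = 681.0818 mcg/hr ÷ 67.01031 mcg/mL = 10.16384 mL/hr
Time remaining = 63.90289 mL ÷ 10.16384 mL/hr = 6.287281 hr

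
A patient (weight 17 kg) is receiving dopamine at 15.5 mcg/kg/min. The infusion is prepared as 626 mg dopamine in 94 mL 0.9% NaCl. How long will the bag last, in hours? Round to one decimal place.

39.6 hours

Dose = 15.5 mcg/kg/min × 17 kg = 263.5 mcg/min
263.5 mcg/min × 60 min/hr = 15810 mcg/hr
Concentration = 626 mg ÷ 94 mL = 6.659574 mg/mL = 6659.574 mcg/mL
Rate = 15810 mcg/hr ÷ 6659.574 mcg/mL = 2.374026 mL/hr
Duration = 94 mL ÷ 2.374026 mL/hr = 39.59519 hr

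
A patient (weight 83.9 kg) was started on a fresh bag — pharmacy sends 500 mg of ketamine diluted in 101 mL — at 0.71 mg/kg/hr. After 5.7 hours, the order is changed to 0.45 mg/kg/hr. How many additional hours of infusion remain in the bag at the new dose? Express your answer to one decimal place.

Initial rate:
Dose = 0.71 mg/kg/hr × 83.9 kg = 59.569 mg/hr
Concentration = 500 mg ÷ 101 mL = 4.950495 mg/mL
Rate = 59.569 mg/hr ÷ 4.950495 mg/mL = 12.03294 mL/hr
Volume infused so far = 12.03294 mL/hr × 5.7 hr = 68.58775 mL
Volume remaining = 101 − 68.58775 = 32.41225 mL
New rate:
Dose = 0.45 mg/kg/hr × 83.9 kg = 37.755 mg/hr
Rate = 37.755 mg/hr ÷ 4.950495 mg/mL = 7.62651 mL/hr
Time remaining = 32.41225 mL ÷ 7.62651 mL/hr = 4.249946 hr

4.2 hours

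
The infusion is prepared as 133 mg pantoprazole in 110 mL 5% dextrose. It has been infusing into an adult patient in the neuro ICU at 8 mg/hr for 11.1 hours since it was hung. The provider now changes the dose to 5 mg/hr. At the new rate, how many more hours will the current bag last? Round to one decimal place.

Initial rate:
Concentration = 133 mg ÷ 110 mL = 1.209091 mg/mL
Rate = 8 mg/hr ÷ 1.209091 mg/mL = 6.616541 mL/hr
Volume infused so far = 6.616541 mL/hr × 11.1 hr = 73.44361 mL
Volume remaining = 110 − 73.44361 = 36.55639 mL
New rate:
Rate = 5 mg/hr ÷ 1.209091 mg/mL = 4.135338 mL/hr
Time remaining = 36.55639 mL ÷ 4.135338 mL/hr = 8.84 hr

8.8 hours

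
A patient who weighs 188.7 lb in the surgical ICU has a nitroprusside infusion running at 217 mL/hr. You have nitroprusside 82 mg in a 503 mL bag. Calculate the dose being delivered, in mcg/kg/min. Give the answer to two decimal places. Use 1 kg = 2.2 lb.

6.87 mcg/kg/min

Weight = 188.7 lb ÷ 2.2 lb/kg = 85.77273 kg
Concentration = 82 mg ÷ 503 mL = 0.1630219 mg/mL = 163.0219 mcg/mL
Drug rate = 217 mL/hr × 163.0219 mcg/mL = 35375.75 mcg/hr
35375.75 mcg/hr ÷ 60 min/hr = 589.5958 mcg/min
589.5958 mcg/min ÷ 85.77273 kg = 6.87393 mcg/kg/min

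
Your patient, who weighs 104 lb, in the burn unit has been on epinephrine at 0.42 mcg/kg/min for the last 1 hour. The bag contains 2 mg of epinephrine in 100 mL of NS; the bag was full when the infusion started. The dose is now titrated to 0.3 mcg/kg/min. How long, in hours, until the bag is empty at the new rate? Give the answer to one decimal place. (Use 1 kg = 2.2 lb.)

1.0 hours

Initial rate:
Weight = 104 lb ÷ 2.2 lb/kg = 47.27273 kg
Dose = 0.42 mcg/kg/min × 47.27273 kg = 19.85455 mcg/min
19.85455 mcg/min × 60 min/hr = 1191.273 mcg/hr
Concentration = 2 mg ÷ 100 mL = 0.02 mg/mL = 20 mcg/mL
Rate = 1191.273 mcg/hr ÷ 20 mcg/mL = 59.56364 mL/hr
Volume infused so far = 59.56364 mL/hr × 1 hr = 59.56364 mL
Volume remaining = 100 − 59.56364 = 40.43636 mL
New rate:
Dose = 0.3 mcg/kg/min × 47.27273 kg = 14.18182 mcg/min
14.18182 mcg/min × 60 min/hr = 850.9091 mcg/hr
Rate = 850.9091 mcg/hr ÷ 20 mcg/mL = 42.54545 mL/hr
Time remaining = 40.43636 mL ÷ 42.54545 mL/hr = 0.9504274 hr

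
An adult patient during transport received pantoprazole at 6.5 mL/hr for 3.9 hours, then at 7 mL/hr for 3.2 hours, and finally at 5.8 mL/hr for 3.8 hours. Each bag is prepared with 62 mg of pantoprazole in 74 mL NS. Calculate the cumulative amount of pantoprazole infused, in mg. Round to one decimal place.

58.5 mg

Concentration = 62 mg ÷ 74 mL = 0.8378378 mg/mL
Stage 1: 6.5 mL/hr × 3.9 hr = 25.35 mL → 25.35 mL × 0.8378378 mg/mL = 21.23919 mg
Stage 2: 7 mL/hr × 3.2 hr = 22.4 mL → 22.4 mL × 0.8378378 mg/mL = 18.76757 mg
Stage 3: 5.8 mL/hr × 3.8 hr = 22.04 mL → 22.04 mL × 0.8378378 mg/mL = 18.46595 mg
Total = 21.23919 + 18.76757 + 18.46595 = 58.4727 mg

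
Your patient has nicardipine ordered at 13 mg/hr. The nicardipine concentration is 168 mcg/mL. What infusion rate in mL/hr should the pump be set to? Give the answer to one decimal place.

77.4 mL/hr

Concentration = 168 mcg/mL = 0.168 mg/mL
Rate = 13 mg/hr ÷ 0.168 mg/mL = 77.38095 mL/hr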